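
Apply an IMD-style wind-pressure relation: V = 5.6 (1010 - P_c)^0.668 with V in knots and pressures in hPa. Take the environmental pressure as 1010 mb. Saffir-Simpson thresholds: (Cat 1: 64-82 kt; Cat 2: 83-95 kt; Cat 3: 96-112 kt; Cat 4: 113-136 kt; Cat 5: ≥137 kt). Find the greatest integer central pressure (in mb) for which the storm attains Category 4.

Category 4 begins at V = 113 kt.
Required ΔP = (113/5.6)^(1/0.668) = 20.179^1.497 ≈ 89.83 mb.
P_c ≤ 1010 − 89.83 = 920.17, so the highest integer P_c is 920 mb.

920 mb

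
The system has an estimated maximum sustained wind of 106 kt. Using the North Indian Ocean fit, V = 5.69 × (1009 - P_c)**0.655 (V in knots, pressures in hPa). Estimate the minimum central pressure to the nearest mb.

ΔP = (V / 5.69)^(1/0.655) = (106/5.69)^1.527.
106/5.69 = 18.629; 18.629^1.527 ≈ 86.94 mb.
P_c = 1009 − 86.94 = 922.06 ≈ 922 mb.

922 mb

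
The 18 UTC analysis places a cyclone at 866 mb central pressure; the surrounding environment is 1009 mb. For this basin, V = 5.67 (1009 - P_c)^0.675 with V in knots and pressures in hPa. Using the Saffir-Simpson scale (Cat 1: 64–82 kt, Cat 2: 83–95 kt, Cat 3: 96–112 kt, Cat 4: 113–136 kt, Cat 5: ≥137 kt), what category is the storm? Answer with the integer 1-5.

ΔP = 1009 − 866 = 143 mb.
V ≈ 5.67 × 143^0.675 = 5.67 × 28.50 ≈ 162 kt.
162 kt falls in the Category 5 band.

5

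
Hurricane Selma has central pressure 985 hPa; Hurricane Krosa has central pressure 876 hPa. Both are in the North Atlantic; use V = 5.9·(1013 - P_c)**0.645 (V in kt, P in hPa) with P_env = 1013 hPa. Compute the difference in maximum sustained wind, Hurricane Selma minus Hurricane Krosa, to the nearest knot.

Hurricane Selma: ΔP = 28; V ≈ 5.9 × 28^0.645 ≈ 50.61 kt.
Hurricane Krosa: ΔP = 137; V ≈ 5.9 × 137^0.645 ≈ 140.94 kt.
Difference ≈ 50.61 − 140.94 = -90.33 → -90 kt.

-90 kt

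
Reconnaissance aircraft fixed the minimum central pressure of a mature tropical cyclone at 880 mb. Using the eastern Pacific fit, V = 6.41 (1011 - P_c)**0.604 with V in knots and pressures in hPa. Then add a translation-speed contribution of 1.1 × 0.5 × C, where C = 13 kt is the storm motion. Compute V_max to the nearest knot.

ΔP = 1011 − 880 = 131 mb.
131^0.604 ≈ 19.003.
V ≈ 6.41 × 19.003 ≈ 121.8 kt.
Translation term: 1.1 × 0.5 × 13 = 7.15 kt.
Corrected V ≈ 128.95 kt → 129 kt.

129 kt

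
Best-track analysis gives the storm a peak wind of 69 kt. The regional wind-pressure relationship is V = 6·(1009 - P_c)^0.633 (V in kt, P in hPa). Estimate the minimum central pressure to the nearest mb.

ΔP = (V / 6)^(1/0.633) = (69/6)^1.580.
69/6 = 11.500; 11.500^1.580 ≈ 47.39 mb.
P_c = 1009 − 47.39 = 961.61 ≈ 962 mb.

962 mb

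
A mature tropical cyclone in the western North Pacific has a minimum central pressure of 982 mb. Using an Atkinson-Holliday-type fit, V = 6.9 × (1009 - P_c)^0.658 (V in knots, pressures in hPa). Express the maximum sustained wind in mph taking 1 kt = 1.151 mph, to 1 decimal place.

69.5 mph

ΔP = 1009 − 982 = 27 mb.
V ≈ 6.9 × 27^0.658 = 6.9 × 8.747 ≈ 60.351 kt.
60.351 × 1.151 ≈ 69.46 mph → 69.5 mph.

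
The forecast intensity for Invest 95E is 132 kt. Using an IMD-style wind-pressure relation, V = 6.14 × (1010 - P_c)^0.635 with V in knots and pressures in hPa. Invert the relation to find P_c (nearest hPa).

ΔP = (V / 6.14)^(1/0.635) = (132/6.14)^1.575.
132/6.14 = 21.498; 21.498^1.575 ≈ 125.39 hPa.
P_c = 1010 − 125.39 = 884.61 ≈ 885 hPa.

885 hPa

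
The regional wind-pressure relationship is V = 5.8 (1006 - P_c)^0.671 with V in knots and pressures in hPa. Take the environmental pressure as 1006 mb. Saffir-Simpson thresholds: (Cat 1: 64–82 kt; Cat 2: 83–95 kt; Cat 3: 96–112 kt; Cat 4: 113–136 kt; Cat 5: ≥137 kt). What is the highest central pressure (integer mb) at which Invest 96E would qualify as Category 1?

970 mb

Category 1 begins at V = 64 kt.
Required ΔP = (64/5.8)^(1/0.671) = 11.034^1.490 ≈ 35.81 mb.
P_c ≤ 1006 − 35.81 = 970.19, so the highest integer P_c is 970 mb.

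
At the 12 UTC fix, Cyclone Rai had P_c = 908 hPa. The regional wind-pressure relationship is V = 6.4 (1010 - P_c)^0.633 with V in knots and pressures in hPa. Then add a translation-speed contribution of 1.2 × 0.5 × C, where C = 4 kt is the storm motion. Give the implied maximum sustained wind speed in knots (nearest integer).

122 kt

ΔP = 1010 − 908 = 102 hPa.
102^0.633 ≈ 18.683.
V ≈ 6.4 × 18.683 ≈ 119.6 kt.
Translation term: 1.2 × 0.5 × 4 = 2.4 kt.
Corrected V ≈ 122 kt → 122 kt.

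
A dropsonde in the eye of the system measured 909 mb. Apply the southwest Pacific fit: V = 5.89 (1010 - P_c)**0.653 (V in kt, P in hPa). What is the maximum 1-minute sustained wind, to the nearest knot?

120 kt

ΔP = 1010 − 909 = 101 mb.
101^0.653 ≈ 20.362.
V ≈ 5.89 × 20.362 ≈ 119.9 kt.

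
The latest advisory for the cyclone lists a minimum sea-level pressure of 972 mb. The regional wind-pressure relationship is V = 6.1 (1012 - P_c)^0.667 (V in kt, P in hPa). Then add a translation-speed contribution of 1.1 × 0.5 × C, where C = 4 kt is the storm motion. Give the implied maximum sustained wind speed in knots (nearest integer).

ΔP = 1012 − 972 = 40 mb.
40^0.667 ≈ 11.710.
V ≈ 6.1 × 11.710 ≈ 71.4 kt.
Translation term: 1.1 × 0.5 × 4 = 2.2 kt.
Corrected V ≈ 73.6 kt → 74 kt.

74 kt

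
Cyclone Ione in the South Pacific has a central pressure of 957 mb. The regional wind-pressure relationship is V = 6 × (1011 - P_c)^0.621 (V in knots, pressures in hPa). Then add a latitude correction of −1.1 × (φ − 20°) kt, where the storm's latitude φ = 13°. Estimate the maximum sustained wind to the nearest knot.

ΔP = 1011 − 957 = 54 mb.
54^0.621 ≈ 11.907.
V ≈ 6 × 11.907 ≈ 71.4 kt.
Latitude correction: −1.1 × (13 − 20) = 7.7 kt.
Corrected V ≈ 79.1 kt → 79 kt.

79 kt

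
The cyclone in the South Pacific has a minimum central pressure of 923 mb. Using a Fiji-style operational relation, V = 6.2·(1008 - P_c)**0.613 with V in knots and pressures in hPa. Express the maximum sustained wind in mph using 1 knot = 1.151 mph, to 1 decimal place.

108.7 mph

ΔP = 1008 − 923 = 85 mb.
V ≈ 6.2 × 85^0.613 = 6.2 × 15.231 ≈ 94.433 kt.
94.433 × 1.151 ≈ 108.69 mph → 108.7 mph.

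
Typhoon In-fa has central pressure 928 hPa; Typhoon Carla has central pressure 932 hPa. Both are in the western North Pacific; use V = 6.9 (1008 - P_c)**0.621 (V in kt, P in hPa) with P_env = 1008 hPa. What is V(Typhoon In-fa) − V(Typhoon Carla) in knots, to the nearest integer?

3 kt

Typhoon In-fa: ΔP = 80; V ≈ 6.9 × 80^0.621 ≈ 104.87 kt.
Typhoon Carla: ΔP = 76; V ≈ 6.9 × 76^0.621 ≈ 101.59 kt.
Difference ≈ 104.87 − 101.59 = 3.28 → 3 kt.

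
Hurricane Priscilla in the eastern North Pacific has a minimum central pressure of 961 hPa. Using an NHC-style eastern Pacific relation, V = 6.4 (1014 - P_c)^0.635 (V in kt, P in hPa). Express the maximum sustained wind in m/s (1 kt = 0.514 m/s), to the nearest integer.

41 m/s

ΔP = 1014 − 961 = 53 hPa.
V ≈ 6.4 × 53^0.635 = 6.4 × 12.443 ≈ 79.633 kt.
79.633 × 0.514 ≈ 40.93 m/s → 41 m/s.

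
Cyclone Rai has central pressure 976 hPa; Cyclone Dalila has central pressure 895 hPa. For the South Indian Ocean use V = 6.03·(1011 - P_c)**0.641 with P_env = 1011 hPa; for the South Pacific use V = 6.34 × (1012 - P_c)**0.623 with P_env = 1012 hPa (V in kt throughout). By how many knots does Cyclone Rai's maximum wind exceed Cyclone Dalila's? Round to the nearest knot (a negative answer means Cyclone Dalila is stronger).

Cyclone Rai: ΔP = 35; V ≈ 6.03 × 35^0.641 ≈ 58.89 kt.
Cyclone Dalila: ΔP = 117; V ≈ 6.34 × 117^0.623 ≈ 123.19 kt.
Difference ≈ 58.89 − 123.19 = -64.30 → -64 kt.

-64 kt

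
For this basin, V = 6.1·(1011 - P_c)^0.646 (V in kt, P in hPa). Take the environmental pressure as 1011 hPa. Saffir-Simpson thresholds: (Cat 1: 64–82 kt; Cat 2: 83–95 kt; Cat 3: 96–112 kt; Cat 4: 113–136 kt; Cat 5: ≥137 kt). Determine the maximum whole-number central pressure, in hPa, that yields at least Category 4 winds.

919 hPa

Category 4 begins at V = 113 kt.
Required ΔP = (113/6.1)^(1/0.646) = 18.525^1.548 ≈ 91.72 hPa.
P_c ≤ 1011 − 91.72 = 919.28, so the highest integer P_c is 919 hPa.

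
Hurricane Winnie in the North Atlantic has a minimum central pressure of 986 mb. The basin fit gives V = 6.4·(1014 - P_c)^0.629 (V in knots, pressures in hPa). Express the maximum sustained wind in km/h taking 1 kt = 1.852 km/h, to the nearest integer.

ΔP = 1014 − 986 = 28 mb.
V ≈ 6.4 × 28^0.629 = 6.4 × 8.133 ≈ 52.053 kt.
52.053 × 1.852 ≈ 96.40 km/h → 96 km/h.

96 km/h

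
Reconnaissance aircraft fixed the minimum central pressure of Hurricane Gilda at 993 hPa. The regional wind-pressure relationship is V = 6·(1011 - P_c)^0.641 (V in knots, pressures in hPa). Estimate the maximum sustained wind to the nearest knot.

38 kt

ΔP = 1011 − 993 = 18 hPa.
18^0.641 ≈ 6.377.
V ≈ 6 × 6.377 ≈ 38.3 kt.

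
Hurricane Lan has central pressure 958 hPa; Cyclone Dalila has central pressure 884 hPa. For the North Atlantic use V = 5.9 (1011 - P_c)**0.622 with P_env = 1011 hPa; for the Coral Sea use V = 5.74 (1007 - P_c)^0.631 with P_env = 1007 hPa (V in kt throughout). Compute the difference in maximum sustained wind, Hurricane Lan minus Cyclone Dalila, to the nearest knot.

Hurricane Lan: ΔP = 53; V ≈ 5.9 × 53^0.622 ≈ 69.72 kt.
Cyclone Dalila: ΔP = 123; V ≈ 5.74 × 123^0.631 ≈ 119.58 kt.
Difference ≈ 69.72 − 119.58 = -49.86 → -50 kt.

-50 kt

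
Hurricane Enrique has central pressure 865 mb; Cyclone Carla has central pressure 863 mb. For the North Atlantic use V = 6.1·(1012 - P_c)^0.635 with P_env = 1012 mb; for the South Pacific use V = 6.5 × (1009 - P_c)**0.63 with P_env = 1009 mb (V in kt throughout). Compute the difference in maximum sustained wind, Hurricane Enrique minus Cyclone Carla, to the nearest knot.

-5 kt

Hurricane Enrique: ΔP = 147; V ≈ 6.1 × 147^0.635 ≈ 145.07 kt.
Cyclone Carla: ΔP = 146; V ≈ 6.5 × 146^0.63 ≈ 150.13 kt.
Difference ≈ 145.07 − 150.13 = -5.06 → -5 kt.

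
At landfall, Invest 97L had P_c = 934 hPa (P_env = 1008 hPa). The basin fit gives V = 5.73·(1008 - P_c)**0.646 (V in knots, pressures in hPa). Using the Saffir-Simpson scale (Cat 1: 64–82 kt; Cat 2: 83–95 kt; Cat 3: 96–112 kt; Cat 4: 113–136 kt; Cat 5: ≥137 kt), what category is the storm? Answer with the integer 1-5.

2

ΔP = 1008 − 934 = 74 hPa.
V ≈ 5.73 × 74^0.646 = 5.73 × 16.13 ≈ 92 kt.
92 kt falls in the Category 2 band.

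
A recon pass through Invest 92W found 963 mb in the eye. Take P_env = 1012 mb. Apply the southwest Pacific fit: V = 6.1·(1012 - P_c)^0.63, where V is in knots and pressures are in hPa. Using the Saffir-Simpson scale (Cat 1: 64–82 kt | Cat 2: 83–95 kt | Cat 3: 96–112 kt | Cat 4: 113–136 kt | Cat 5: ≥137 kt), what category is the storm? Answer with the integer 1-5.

ΔP = 1012 − 963 = 49 mb.
V ≈ 6.1 × 49^0.63 = 6.1 × 11.61 ≈ 71 kt.
71 kt falls in the Category 1 band.

1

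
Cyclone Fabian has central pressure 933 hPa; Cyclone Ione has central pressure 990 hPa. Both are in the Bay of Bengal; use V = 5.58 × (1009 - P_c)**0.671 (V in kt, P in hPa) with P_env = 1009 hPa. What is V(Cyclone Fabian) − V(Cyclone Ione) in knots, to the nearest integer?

62 kt

Cyclone Fabian: ΔP = 76; V ≈ 5.58 × 76^0.671 ≈ 102.01 kt.
Cyclone Ione: ΔP = 19; V ≈ 5.58 × 19^0.671 ≈ 40.24 kt.
Difference ≈ 102.01 − 40.24 = 61.77 → 62 kt.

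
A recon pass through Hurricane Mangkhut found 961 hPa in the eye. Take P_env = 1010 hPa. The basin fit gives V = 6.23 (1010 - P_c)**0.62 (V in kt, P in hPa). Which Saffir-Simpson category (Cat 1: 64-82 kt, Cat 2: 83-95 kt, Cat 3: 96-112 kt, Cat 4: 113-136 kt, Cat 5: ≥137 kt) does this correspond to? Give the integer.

ΔP = 1010 − 961 = 49 hPa.
V ≈ 6.23 × 49^0.62 = 6.23 × 11.17 ≈ 70 kt.
70 kt falls in the Category 1 band.

1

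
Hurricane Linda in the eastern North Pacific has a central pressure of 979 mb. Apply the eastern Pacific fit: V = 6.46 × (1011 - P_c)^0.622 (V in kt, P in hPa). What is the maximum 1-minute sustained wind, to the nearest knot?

ΔP = 1011 − 979 = 32 mb.
32^0.622 ≈ 8.634.
V ≈ 6.46 × 8.634 ≈ 55.8 kt.

56 kt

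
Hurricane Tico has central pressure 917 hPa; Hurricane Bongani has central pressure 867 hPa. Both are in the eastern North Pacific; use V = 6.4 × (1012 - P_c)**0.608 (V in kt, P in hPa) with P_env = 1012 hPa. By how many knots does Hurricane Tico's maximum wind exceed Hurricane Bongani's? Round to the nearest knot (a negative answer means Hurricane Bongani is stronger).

-30 kt

Hurricane Tico: ΔP = 95; V ≈ 6.4 × 95^0.608 ≈ 102.01 kt.
Hurricane Bongani: ΔP = 145; V ≈ 6.4 × 145^0.608 ≈ 131.91 kt.
Difference ≈ 102.01 − 131.91 = -29.90 → -30 kt.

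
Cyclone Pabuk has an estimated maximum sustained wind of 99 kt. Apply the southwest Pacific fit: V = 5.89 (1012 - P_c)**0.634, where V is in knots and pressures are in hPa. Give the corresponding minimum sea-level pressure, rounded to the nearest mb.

ΔP = (V / 5.89)^(1/0.634) = (99/5.89)^1.577.
99/5.89 = 16.808; 16.808^1.577 ≈ 85.70 mb.
P_c = 1012 − 85.70 = 926.30 ≈ 926 mb.

926 mb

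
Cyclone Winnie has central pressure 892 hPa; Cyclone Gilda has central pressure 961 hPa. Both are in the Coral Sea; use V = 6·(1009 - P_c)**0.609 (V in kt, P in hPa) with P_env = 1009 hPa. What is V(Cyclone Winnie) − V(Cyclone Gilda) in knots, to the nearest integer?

46 kt

Cyclone Winnie: ΔP = 117; V ≈ 6 × 117^0.609 ≈ 109.06 kt.
Cyclone Gilda: ΔP = 48; V ≈ 6 × 48^0.609 ≈ 63.39 kt.
Difference ≈ 109.06 − 63.39 = 45.67 → 46 kt.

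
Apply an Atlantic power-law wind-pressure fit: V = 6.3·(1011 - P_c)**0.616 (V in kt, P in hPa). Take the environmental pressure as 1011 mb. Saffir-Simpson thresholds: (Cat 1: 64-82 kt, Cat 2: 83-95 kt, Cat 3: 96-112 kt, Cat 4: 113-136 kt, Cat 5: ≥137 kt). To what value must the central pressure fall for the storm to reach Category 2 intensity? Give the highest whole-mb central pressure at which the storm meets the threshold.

Category 2 begins at V = 83 kt.
Required ΔP = (83/6.3)^(1/0.616) = 13.175^1.623 ≈ 65.73 mb.
P_c ≤ 1011 − 65.73 = 945.27, so the highest integer P_c is 945 mb.

945 mb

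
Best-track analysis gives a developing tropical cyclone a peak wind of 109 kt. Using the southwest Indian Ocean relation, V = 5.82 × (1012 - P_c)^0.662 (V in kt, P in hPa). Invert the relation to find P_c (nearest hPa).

928 hPa

ΔP = (V / 5.82)^(1/0.662) = (109/5.82)^1.511.
109/5.82 = 18.729; 18.729^1.511 ≈ 83.60 hPa.
P_c = 1012 − 83.60 = 928.40 ≈ 928 hPa.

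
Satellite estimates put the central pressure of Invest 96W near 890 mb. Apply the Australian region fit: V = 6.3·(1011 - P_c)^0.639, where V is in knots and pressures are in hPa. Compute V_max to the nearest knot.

135 kt

ΔP = 1011 − 890 = 121 mb.
121^0.639 ≈ 21.424.
V ≈ 6.3 × 21.424 ≈ 135.0 kt.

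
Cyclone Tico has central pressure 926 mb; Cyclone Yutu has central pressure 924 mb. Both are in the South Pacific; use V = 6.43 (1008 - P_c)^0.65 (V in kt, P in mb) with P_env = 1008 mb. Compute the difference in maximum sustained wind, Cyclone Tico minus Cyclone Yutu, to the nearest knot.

Cyclone Tico: ΔP = 82; V ≈ 6.43 × 82^0.65 ≈ 112.77 kt.
Cyclone Yutu: ΔP = 84; V ≈ 6.43 × 84^0.65 ≈ 114.55 kt.
Difference ≈ 112.77 − 114.55 = -1.78 → -2 kt.

-2 kt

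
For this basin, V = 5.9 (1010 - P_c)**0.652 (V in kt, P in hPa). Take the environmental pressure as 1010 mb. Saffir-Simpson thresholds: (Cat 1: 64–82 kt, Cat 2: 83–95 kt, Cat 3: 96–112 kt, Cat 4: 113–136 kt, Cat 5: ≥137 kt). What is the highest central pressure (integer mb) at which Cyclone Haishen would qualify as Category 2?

Category 2 begins at V = 83 kt.
Required ΔP = (83/5.9)^(1/0.652) = 14.068^1.534 ≈ 57.69 mb.
P_c ≤ 1010 − 57.69 = 952.31, so the highest integer P_c is 952 mb.

952 mb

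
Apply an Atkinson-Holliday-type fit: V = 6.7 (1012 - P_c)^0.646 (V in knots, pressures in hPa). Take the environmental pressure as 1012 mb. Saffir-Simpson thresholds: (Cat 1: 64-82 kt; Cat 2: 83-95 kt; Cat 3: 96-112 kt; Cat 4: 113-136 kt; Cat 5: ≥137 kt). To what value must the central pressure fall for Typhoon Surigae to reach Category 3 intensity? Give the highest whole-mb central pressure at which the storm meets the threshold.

950 mb

Category 3 begins at V = 96 kt.
Required ΔP = (96/6.7)^(1/0.646) = 14.328^1.548 ≈ 61.63 mb.
P_c ≤ 1012 − 61.63 = 950.37, so the highest integer P_c is 950 mb.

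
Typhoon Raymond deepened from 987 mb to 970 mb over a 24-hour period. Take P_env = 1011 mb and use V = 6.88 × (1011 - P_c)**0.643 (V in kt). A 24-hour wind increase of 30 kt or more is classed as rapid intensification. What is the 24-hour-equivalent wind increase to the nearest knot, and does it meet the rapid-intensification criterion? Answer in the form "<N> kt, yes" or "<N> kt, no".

22 kt, no

V₁: ΔP = 24, V ≈ 6.88 × 24^0.643 ≈ 53.10 kt.
V₂: ΔP = 41, V ≈ 6.88 × 41^0.643 ≈ 74.92 kt.
ΔV over 24 h = 21.82 kt → 24 h equivalent = 21.82 × 24/24 ≈ 21.82 kt.
22 kt < 30 kt ⇒ not rapid intensification.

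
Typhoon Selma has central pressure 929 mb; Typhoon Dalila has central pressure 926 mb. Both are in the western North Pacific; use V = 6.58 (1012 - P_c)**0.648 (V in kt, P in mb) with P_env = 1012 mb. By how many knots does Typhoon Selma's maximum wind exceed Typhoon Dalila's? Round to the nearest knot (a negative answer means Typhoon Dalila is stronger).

-3 kt

Typhoon Selma: ΔP = 83; V ≈ 6.58 × 83^0.648 ≈ 115.29 kt.
Typhoon Dalila: ΔP = 86; V ≈ 6.58 × 86^0.648 ≈ 117.97 kt.
Difference ≈ 115.29 − 117.97 = -2.68 → -3 kt.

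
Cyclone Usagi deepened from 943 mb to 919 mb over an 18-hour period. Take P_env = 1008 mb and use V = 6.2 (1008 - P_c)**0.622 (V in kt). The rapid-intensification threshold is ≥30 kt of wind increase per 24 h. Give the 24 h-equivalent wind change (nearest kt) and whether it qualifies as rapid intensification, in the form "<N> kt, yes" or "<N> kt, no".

24 kt, no

V₁: ΔP = 65, V ≈ 6.2 × 65^0.622 ≈ 83.18 kt.
V₂: ΔP = 89, V ≈ 6.2 × 89^0.622 ≈ 101.14 kt.
ΔV over 18 h = 17.96 kt → 24 h equivalent = 17.96 × 24/18 ≈ 23.95 kt.
24 kt < 30 kt ⇒ not rapid intensification.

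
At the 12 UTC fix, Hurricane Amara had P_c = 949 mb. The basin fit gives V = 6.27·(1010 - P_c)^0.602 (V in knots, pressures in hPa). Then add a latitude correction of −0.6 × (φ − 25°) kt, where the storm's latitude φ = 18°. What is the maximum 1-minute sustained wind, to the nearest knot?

ΔP = 1010 − 949 = 61 mb.
61^0.602 ≈ 11.879.
V ≈ 6.27 × 11.879 ≈ 74.5 kt.
Latitude correction: −0.6 × (18 − 25) = 4.2 kt.
Corrected V ≈ 78.7 kt → 79 kt.

79 kt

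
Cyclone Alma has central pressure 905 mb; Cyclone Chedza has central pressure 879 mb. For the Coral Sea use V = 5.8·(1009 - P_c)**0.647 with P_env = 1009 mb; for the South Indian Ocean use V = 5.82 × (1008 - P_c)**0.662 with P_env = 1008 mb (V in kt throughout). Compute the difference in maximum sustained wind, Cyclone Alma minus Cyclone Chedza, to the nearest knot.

Cyclone Alma: ΔP = 104; V ≈ 5.8 × 104^0.647 ≈ 117.07 kt.
Cyclone Chedza: ΔP = 129; V ≈ 5.82 × 129^0.662 ≈ 145.26 kt.
Difference ≈ 117.07 − 145.26 = -28.19 → -28 kt.

-28 kt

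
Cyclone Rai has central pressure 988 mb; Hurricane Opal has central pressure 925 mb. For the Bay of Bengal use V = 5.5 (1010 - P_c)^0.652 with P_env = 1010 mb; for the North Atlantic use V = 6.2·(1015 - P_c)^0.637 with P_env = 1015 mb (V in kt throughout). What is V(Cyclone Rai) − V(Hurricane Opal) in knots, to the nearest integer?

Cyclone Rai: ΔP = 22; V ≈ 5.5 × 22^0.652 ≈ 41.27 kt.
Hurricane Opal: ΔP = 90; V ≈ 6.2 × 90^0.637 ≈ 108.95 kt.
Difference ≈ 41.27 − 108.95 = -67.68 → -68 kt.

-68 kt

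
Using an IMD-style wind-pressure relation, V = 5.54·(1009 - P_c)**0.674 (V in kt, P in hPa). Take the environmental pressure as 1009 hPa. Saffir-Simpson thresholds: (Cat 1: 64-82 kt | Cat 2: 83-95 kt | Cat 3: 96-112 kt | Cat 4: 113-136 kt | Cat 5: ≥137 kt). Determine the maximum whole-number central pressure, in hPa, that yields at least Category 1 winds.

971 hPa

Category 1 begins at V = 64 kt.
Required ΔP = (64/5.54)^(1/0.674) = 11.552^1.484 ≈ 37.73 hPa.
P_c ≤ 1009 − 37.73 = 971.27, so the highest integer P_c is 971 hPa.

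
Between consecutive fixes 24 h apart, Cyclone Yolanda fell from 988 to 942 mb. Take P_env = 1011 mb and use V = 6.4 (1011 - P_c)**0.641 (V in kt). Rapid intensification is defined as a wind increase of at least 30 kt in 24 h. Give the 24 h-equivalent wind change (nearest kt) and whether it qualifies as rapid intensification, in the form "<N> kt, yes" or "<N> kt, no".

49 kt, yes

V₁: ΔP = 23, V ≈ 6.4 × 23^0.641 ≈ 47.76 kt.
V₂: ΔP = 69, V ≈ 6.4 × 69^0.641 ≈ 96.58 kt.
ΔV over 24 h = 48.82 kt → 24 h equivalent = 48.82 × 24/24 ≈ 48.82 kt.
49 kt ≥ 30 kt ⇒ rapid intensification.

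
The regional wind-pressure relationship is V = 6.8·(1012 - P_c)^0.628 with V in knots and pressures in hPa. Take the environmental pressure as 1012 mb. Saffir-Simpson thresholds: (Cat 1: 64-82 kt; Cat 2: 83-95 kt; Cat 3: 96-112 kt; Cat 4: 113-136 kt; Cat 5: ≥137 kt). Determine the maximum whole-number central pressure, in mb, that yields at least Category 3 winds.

944 mb

Category 3 begins at V = 96 kt.
Required ΔP = (96/6.8)^(1/0.628) = 14.118^1.592 ≈ 67.74 mb.
P_c ≤ 1012 − 67.74 = 944.26, so the highest integer P_c is 944 mb.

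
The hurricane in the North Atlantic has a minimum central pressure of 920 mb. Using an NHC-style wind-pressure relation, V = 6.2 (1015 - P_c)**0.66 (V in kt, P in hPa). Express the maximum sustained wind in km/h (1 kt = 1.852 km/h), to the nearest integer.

ΔP = 1015 − 920 = 95 mb.
V ≈ 6.2 × 95^0.66 = 6.2 × 20.197 ≈ 125.224 kt.
125.224 × 1.852 ≈ 231.92 km/h → 232 km/h.

232 km/h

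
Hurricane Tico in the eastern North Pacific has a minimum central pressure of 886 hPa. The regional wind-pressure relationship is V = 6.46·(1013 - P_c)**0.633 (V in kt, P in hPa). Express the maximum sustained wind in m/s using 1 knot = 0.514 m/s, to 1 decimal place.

ΔP = 1013 − 886 = 127 hPa.
V ≈ 6.46 × 127^0.633 = 6.46 × 21.464 ≈ 138.657 kt.
138.657 × 0.514 ≈ 71.27 m/s → 71.3 m/s.

71.3 m/s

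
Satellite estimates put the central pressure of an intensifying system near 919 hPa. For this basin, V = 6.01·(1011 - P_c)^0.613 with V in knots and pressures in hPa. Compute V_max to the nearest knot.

96 kt

ΔP = 1011 − 919 = 92 hPa.
92^0.613 ≈ 15.988.
V ≈ 6.01 × 15.988 ≈ 96.1 kt.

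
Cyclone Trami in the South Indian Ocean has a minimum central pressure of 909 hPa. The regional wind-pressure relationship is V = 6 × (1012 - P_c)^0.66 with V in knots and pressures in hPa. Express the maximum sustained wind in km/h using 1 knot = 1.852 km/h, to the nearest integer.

ΔP = 1012 − 909 = 103 hPa.
V ≈ 6 × 103^0.66 = 6 × 21.305 ≈ 127.827 kt.
127.827 × 1.852 ≈ 236.74 km/h → 237 km/h.

237 km/h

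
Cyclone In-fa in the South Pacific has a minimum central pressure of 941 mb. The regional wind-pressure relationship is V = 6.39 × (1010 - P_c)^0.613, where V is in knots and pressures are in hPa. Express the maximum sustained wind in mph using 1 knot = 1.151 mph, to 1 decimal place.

98.6 mph

ΔP = 1010 − 941 = 69 mb.
V ≈ 6.39 × 69^0.613 = 6.39 × 13.403 ≈ 85.648 kt.
85.648 × 1.151 ≈ 98.58 mph → 98.6 mph.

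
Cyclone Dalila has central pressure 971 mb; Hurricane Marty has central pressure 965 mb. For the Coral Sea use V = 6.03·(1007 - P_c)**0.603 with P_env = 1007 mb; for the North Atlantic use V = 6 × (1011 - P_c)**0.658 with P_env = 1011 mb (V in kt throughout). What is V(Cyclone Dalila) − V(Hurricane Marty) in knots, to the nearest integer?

-22 kt

Cyclone Dalila: ΔP = 36; V ≈ 6.03 × 36^0.603 ≈ 52.33 kt.
Hurricane Marty: ΔP = 46; V ≈ 6 × 46^0.658 ≈ 74.52 kt.
Difference ≈ 52.33 − 74.52 = -22.19 → -22 kt.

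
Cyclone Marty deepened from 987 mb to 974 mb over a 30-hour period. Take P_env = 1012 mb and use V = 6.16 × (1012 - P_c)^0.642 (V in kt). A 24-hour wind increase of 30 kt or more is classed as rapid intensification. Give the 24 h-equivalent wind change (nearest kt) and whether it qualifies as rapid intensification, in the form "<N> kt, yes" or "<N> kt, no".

12 kt, no

V₁: ΔP = 25, V ≈ 6.16 × 25^0.642 ≈ 48.65 kt.
V₂: ΔP = 38, V ≈ 6.16 × 38^0.642 ≈ 63.65 kt.
ΔV over 30 h = 15.00 kt → 24 h equivalent = 15.00 × 24/30 ≈ 12.00 kt.
12 kt < 30 kt ⇒ not rapid intensification.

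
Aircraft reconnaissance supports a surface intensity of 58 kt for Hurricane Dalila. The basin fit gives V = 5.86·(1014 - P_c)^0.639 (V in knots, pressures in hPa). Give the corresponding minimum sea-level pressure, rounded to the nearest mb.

978 mb

ΔP = (V / 5.86)^(1/0.639) = (58/5.86)^1.565.
58/5.86 = 9.898; 9.898^1.565 ≈ 36.14 mb.
P_c = 1014 − 36.14 = 977.86 ≈ 978 mb.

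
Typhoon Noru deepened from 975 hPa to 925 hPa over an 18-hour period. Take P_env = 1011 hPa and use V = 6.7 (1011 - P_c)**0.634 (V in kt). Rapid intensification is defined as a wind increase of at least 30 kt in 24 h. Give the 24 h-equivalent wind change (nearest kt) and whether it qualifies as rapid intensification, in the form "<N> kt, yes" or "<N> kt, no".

64 kt, yes

V₁: ΔP = 36, V ≈ 6.7 × 36^0.634 ≈ 64.98 kt.
V₂: ΔP = 86, V ≈ 6.7 × 86^0.634 ≈ 112.86 kt.
ΔV over 18 h = 47.88 kt → 24 h equivalent = 47.88 × 24/18 ≈ 63.84 kt.
64 kt ≥ 30 kt ⇒ rapid intensification.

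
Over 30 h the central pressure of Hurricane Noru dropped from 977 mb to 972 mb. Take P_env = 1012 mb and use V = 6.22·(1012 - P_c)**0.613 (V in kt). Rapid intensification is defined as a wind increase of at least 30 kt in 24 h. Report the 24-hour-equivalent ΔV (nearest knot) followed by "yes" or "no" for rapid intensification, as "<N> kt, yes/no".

V₁: ΔP = 35, V ≈ 6.22 × 35^0.613 ≈ 54.99 kt.
V₂: ΔP = 40, V ≈ 6.22 × 40^0.613 ≈ 59.68 kt.
ΔV over 30 h = 4.69 kt → 24 h equivalent = 4.69 × 24/30 ≈ 3.75 kt.
4 kt < 30 kt ⇒ not rapid intensification.

4 kt, no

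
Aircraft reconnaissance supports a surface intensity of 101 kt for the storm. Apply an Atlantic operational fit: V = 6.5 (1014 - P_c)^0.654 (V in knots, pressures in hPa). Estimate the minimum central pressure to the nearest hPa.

948 hPa

ΔP = (V / 6.5)^(1/0.654) = (101/6.5)^1.529.
101/6.5 = 15.538; 15.538^1.529 ≈ 66.33 hPa.
P_c = 1014 − 66.33 = 947.67 ≈ 948 hPa.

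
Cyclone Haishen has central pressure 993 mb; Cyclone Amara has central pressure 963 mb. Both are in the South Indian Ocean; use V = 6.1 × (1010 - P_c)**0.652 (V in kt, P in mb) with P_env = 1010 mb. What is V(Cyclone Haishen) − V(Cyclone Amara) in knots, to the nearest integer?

Cyclone Haishen: ΔP = 17; V ≈ 6.1 × 17^0.652 ≈ 38.69 kt.
Cyclone Amara: ΔP = 47; V ≈ 6.1 × 47^0.652 ≈ 75.08 kt.
Difference ≈ 38.69 − 75.08 = -36.39 → -36 kt.

-36 kt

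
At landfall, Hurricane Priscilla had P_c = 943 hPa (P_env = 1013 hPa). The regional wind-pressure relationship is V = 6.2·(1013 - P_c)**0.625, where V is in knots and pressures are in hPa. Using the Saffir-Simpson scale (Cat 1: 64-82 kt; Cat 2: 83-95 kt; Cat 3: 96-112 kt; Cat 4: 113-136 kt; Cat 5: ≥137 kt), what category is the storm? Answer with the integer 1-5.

ΔP = 1013 − 943 = 70 hPa.
V ≈ 6.2 × 70^0.625 = 6.2 × 14.23 ≈ 88 kt.
88 kt falls in the Category 2 band.

2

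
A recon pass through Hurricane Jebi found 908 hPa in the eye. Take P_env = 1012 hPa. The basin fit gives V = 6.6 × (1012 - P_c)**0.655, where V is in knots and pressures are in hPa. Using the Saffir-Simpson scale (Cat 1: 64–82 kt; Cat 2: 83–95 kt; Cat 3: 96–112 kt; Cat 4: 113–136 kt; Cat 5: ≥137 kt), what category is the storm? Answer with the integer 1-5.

5

ΔP = 1012 − 908 = 104 hPa.
V ≈ 6.6 × 104^0.655 = 6.6 × 20.95 ≈ 138 kt.
138 kt falls in the Category 5 band.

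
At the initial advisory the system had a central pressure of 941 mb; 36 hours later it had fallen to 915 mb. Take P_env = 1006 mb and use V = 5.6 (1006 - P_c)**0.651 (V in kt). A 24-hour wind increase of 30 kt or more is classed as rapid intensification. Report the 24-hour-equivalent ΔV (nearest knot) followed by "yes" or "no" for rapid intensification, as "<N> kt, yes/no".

14 kt, no

V₁: ΔP = 65, V ≈ 5.6 × 65^0.651 ≈ 84.80 kt.
V₂: ΔP = 91, V ≈ 5.6 × 91^0.651 ≈ 105.57 kt.
ΔV over 36 h = 20.77 kt → 24 h equivalent = 20.77 × 24/36 ≈ 13.85 kt.
14 kt < 30 kt ⇒ not rapid intensification.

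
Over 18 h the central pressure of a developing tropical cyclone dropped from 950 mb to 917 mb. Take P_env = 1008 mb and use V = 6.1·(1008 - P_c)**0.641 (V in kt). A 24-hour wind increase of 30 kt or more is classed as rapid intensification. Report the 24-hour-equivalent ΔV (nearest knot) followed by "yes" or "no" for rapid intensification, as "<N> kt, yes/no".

V₁: ΔP = 58, V ≈ 6.1 × 58^0.641 ≈ 82.35 kt.
V₂: ΔP = 91, V ≈ 6.1 × 91^0.641 ≈ 109.92 kt.
ΔV over 18 h = 27.57 kt → 24 h equivalent = 27.57 × 24/18 ≈ 36.76 kt.
37 kt ≥ 30 kt ⇒ rapid intensification.

37 kt, yes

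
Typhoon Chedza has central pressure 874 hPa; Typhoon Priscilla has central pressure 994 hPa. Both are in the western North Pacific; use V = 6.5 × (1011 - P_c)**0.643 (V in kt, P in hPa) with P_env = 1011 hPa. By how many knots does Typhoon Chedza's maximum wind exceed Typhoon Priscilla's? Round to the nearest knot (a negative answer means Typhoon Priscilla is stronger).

114 kt

Typhoon Chedza: ΔP = 137; V ≈ 6.5 × 137^0.643 ≈ 153.75 kt.
Typhoon Priscilla: ΔP = 17; V ≈ 6.5 × 17^0.643 ≈ 40.19 kt.
Difference ≈ 153.75 − 40.19 = 113.56 → 114 kt.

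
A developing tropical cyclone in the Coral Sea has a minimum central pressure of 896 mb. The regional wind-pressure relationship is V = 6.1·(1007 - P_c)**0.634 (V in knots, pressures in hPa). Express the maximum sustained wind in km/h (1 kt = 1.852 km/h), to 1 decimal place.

ΔP = 1007 − 896 = 111 mb.
V ≈ 6.1 × 111^0.634 = 6.1 × 19.803 ≈ 120.799 kt.
120.799 × 1.852 ≈ 223.72 km/h → 223.7 km/h.

223.7 km/h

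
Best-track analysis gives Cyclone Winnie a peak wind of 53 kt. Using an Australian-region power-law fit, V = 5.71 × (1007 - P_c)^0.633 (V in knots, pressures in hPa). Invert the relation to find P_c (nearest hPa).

ΔP = (V / 5.71)^(1/0.633) = (53/5.71)^1.580.
53/5.71 = 9.282; 9.282^1.580 ≈ 33.78 hPa.
P_c = 1007 − 33.78 = 973.22 ≈ 973 hPa.

973 hPa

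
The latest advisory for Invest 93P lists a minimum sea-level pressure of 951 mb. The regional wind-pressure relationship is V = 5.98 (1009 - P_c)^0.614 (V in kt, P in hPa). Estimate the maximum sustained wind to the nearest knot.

72 kt

ΔP = 1009 − 951 = 58 mb.
58^0.614 ≈ 12.099.
V ≈ 5.98 × 12.099 ≈ 72.4 kt.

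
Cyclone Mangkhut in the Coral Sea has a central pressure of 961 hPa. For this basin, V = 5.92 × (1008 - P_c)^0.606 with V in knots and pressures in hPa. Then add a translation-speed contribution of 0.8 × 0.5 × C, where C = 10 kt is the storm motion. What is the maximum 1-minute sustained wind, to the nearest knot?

65 kt

ΔP = 1008 − 961 = 47 hPa.
47^0.606 ≈ 10.311.
V ≈ 5.92 × 10.311 ≈ 61.0 kt.
Translation term: 0.8 × 0.5 × 10 = 4 kt.
Corrected V ≈ 65 kt → 65 kt.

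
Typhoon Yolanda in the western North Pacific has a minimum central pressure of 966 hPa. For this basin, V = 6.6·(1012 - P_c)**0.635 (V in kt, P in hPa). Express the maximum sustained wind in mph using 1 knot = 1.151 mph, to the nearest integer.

86 mph

ΔP = 1012 − 966 = 46 hPa.
V ≈ 6.6 × 46^0.635 = 6.6 × 11.372 ≈ 75.058 kt.
75.058 × 1.151 ≈ 86.39 mph → 86 mph.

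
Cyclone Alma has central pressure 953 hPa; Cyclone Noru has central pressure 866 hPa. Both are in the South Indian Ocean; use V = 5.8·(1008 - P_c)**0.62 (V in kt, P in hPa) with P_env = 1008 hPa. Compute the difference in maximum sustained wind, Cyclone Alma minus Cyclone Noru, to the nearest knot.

Cyclone Alma: ΔP = 55; V ≈ 5.8 × 55^0.62 ≈ 69.57 kt.
Cyclone Noru: ΔP = 142; V ≈ 5.8 × 142^0.62 ≈ 125.27 kt.
Difference ≈ 69.57 − 125.27 = -55.70 → -56 kt.

-56 kt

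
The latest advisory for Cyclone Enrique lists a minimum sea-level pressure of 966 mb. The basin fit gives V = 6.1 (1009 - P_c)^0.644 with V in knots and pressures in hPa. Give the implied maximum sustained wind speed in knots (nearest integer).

69 kt

ΔP = 1009 − 966 = 43 mb.
43^0.644 ≈ 11.271.
V ≈ 6.1 × 11.271 ≈ 68.8 kt.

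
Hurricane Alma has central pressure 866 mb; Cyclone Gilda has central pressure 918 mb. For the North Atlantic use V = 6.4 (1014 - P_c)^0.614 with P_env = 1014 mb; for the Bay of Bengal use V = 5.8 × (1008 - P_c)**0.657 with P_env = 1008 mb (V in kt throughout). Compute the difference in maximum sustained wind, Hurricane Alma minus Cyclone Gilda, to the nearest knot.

26 kt

Hurricane Alma: ΔP = 148; V ≈ 6.4 × 148^0.614 ≈ 137.63 kt.
Cyclone Gilda: ΔP = 90; V ≈ 5.8 × 90^0.657 ≈ 111.52 kt.
Difference ≈ 137.63 − 111.52 = 26.11 → 26 kt.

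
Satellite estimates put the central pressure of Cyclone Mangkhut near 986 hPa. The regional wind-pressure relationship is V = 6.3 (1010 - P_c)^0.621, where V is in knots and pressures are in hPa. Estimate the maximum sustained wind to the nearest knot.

45 kt

ΔP = 1010 − 986 = 24 hPa.
24^0.621 ≈ 7.196.
V ≈ 6.3 × 7.196 ≈ 45.3 kt.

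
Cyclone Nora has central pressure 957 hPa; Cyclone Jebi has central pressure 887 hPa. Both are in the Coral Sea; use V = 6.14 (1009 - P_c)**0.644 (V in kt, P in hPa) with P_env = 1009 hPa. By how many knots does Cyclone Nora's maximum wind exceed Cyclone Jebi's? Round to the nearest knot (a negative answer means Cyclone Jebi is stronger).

-57 kt

Cyclone Nora: ΔP = 52; V ≈ 6.14 × 52^0.644 ≈ 78.21 kt.
Cyclone Jebi: ΔP = 122; V ≈ 6.14 × 122^0.644 ≈ 135.45 kt.
Difference ≈ 78.21 − 135.45 = -57.24 → -57 kt.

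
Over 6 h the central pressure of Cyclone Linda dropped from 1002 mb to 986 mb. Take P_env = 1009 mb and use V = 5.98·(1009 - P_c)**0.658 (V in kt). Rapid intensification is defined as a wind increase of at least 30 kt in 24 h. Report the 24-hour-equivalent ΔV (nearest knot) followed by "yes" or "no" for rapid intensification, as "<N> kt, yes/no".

V₁: ΔP = 7, V ≈ 5.98 × 7^0.658 ≈ 21.52 kt.
V₂: ΔP = 23, V ≈ 5.98 × 23^0.658 ≈ 47.07 kt.
ΔV over 6 h = 25.55 kt → 24 h equivalent = 25.55 × 24/6 ≈ 102.20 kt.
102 kt ≥ 30 kt ⇒ rapid intensification.

102 kt, yes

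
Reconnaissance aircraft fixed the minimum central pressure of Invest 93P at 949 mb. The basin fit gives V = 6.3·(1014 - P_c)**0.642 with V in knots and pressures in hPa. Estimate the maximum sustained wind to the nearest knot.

ΔP = 1014 − 949 = 65 mb.
65^0.642 ≈ 14.584.
V ≈ 6.3 × 14.584 ≈ 91.9 kt.

92 kt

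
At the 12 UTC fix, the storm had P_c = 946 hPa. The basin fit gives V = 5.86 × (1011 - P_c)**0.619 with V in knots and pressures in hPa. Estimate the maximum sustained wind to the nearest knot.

78 kt

ΔP = 1011 − 946 = 65 hPa.
65^0.619 ≈ 13.249.
V ≈ 5.86 × 13.249 ≈ 77.6 kt.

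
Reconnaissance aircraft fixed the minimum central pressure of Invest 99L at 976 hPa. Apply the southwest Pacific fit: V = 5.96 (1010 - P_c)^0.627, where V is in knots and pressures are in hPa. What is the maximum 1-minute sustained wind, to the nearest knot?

54 kt

ΔP = 1010 − 976 = 34 hPa.
34^0.627 ≈ 9.125.
V ≈ 5.96 × 9.125 ≈ 54.4 kt.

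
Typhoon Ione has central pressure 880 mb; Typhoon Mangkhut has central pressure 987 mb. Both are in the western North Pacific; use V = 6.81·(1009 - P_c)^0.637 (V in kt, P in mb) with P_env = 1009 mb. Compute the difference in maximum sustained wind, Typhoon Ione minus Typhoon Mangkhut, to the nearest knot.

Typhoon Ione: ΔP = 129; V ≈ 6.81 × 129^0.637 ≈ 150.52 kt.
Typhoon Mangkhut: ΔP = 22; V ≈ 6.81 × 22^0.637 ≈ 48.78 kt.
Difference ≈ 150.52 − 48.78 = 101.74 → 102 kt.

102 kt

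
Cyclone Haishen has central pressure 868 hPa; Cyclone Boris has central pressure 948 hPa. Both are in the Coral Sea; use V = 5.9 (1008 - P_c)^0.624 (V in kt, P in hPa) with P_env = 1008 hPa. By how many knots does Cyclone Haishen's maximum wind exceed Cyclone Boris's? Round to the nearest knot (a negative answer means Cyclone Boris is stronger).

53 kt

Cyclone Haishen: ΔP = 140; V ≈ 5.9 × 140^0.624 ≈ 128.84 kt.
Cyclone Boris: ΔP = 60; V ≈ 5.9 × 60^0.624 ≈ 75.93 kt.
Difference ≈ 128.84 − 75.93 = 52.91 → 53 kt.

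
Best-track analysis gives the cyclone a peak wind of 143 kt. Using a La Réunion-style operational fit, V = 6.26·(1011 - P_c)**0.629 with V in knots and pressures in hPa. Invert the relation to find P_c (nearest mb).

866 mb

ΔP = (V / 6.26)^(1/0.629) = (143/6.26)^1.590.
143/6.26 = 22.843; 22.843^1.590 ≈ 144.61 mb.
P_c = 1011 − 144.61 = 866.39 ≈ 866 mb.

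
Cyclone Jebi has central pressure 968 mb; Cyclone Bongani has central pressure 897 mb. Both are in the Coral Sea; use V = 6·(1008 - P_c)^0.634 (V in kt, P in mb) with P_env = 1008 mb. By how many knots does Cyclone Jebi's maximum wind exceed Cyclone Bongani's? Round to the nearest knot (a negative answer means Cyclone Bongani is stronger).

-57 kt

Cyclone Jebi: ΔP = 40; V ≈ 6 × 40^0.634 ≈ 62.21 kt.
Cyclone Bongani: ΔP = 111; V ≈ 6 × 111^0.634 ≈ 118.82 kt.
Difference ≈ 62.21 − 118.82 = -56.61 → -57 kt.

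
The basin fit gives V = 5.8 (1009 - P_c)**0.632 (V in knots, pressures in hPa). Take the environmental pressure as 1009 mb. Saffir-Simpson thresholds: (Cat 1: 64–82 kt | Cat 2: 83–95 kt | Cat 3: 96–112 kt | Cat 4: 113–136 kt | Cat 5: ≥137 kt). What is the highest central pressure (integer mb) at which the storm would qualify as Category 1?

Category 1 begins at V = 64 kt.
Required ΔP = (64/5.8)^(1/0.632) = 11.034^1.582 ≈ 44.66 mb.
P_c ≤ 1009 − 44.66 = 964.34, so the highest integer P_c is 964 mb.

964 mb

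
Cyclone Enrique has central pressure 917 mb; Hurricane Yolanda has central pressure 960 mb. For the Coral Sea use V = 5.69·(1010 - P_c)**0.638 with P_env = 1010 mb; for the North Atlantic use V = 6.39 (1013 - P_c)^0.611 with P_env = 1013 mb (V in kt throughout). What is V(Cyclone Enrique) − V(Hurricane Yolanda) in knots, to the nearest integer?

30 kt

Cyclone Enrique: ΔP = 93; V ≈ 5.69 × 93^0.638 ≈ 102.57 kt.
Hurricane Yolanda: ΔP = 53; V ≈ 6.39 × 53^0.611 ≈ 72.28 kt.
Difference ≈ 102.57 − 72.28 = 30.29 → 30 kt.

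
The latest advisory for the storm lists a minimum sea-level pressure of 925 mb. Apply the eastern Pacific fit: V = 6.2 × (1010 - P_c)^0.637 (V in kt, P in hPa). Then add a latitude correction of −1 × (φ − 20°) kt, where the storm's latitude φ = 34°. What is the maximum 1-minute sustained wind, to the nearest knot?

ΔP = 1010 − 925 = 85 mb.
85^0.637 ≈ 16.945.
V ≈ 6.2 × 16.945 ≈ 105.1 kt.
Latitude correction: −1 × (34 − 20) = -14 kt.
Corrected V ≈ 91.1 kt → 91 kt.

91 kt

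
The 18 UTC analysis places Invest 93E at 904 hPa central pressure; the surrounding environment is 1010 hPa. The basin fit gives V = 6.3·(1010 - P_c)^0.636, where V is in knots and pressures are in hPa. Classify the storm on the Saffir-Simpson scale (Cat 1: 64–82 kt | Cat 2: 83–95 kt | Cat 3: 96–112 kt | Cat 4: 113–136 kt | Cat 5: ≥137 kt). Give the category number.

4

ΔP = 1010 − 904 = 106 hPa.
V ≈ 6.3 × 106^0.636 = 6.3 × 19.41 ≈ 122 kt.
122 kt falls in the Category 4 band.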